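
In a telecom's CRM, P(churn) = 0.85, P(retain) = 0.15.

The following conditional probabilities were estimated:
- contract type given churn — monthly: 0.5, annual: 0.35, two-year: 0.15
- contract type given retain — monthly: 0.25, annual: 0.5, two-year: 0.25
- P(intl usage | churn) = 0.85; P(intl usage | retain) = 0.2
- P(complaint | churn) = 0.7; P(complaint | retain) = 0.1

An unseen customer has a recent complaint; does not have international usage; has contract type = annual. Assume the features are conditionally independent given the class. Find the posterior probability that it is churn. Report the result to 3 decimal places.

churn: 0.85 × 0.35 × (1−0.85) × 0.7 = 0.0312375
retain: 0.15 × 0.5 × (1−0.2) × 0.1 = 0.006
P(churn | x) = 0.0312375 / 0.0372375 ≈ 0.839

0.839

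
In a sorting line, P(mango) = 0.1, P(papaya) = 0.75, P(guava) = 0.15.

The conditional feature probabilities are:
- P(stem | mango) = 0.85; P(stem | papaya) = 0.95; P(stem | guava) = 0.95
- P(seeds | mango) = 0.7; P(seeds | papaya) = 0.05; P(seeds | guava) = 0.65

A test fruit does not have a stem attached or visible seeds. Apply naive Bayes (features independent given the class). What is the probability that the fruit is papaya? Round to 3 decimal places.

0.833

mango: 0.1 × (1−0.85) × (1−0.7) = 0.0045
papaya: 0.75 × (1−0.95) × (1−0.05) = 0.035625
guava: 0.15 × (1−0.95) × (1−0.65) = 0.002625
P(papaya | x) = 0.035625 / 0.04275 ≈ 0.833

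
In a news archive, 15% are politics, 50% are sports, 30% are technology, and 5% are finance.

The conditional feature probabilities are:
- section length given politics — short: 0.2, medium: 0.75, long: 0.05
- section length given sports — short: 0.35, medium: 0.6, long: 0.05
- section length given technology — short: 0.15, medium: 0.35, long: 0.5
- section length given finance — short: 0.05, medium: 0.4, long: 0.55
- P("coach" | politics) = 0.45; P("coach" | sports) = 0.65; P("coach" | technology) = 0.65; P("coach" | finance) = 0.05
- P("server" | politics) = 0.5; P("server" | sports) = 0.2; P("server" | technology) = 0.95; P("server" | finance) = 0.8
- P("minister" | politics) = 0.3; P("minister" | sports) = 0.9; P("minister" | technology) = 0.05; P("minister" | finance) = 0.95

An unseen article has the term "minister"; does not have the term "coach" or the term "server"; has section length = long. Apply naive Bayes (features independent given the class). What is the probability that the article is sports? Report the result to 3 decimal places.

0.524

politics: 0.15 × 0.05 × (1−0.45) × (1−0.5) × 0.3 = 0.00061875
sports: 0.5 × 0.05 × (1−0.65) × (1−0.2) × 0.9 = 0.0063
technology: 0.3 × 0.5 × (1−0.65) × (1−0.95) × 0.05 = 0.00013125
finance: 0.05 × 0.55 × (1−0.05) × (1−0.8) × 0.95 = 0.00496375
P(sports | x) = 0.0063 / 0.01201375 ≈ 0.524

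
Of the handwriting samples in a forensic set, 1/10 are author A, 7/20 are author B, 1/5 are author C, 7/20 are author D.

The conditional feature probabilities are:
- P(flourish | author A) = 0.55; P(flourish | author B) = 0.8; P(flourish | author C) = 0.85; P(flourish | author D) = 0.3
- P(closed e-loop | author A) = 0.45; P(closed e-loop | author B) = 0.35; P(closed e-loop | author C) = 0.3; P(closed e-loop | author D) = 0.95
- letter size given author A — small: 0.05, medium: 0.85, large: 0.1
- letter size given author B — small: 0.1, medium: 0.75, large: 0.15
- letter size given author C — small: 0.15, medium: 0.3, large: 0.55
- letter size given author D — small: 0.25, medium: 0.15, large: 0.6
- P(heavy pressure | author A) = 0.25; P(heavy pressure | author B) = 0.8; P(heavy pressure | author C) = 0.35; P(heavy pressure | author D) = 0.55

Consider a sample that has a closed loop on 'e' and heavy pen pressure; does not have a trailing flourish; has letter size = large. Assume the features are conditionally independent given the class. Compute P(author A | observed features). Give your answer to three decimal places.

0.006

author A: 0.1 × (1−0.55) × 0.45 × 0.1 × 0.25 = 0.00050625
author B: 0.35 × (1−0.8) × 0.35 × 0.15 × 0.8 = 0.00294
author C: 0.2 × (1−0.85) × 0.3 × 0.55 × 0.35 = 0.0017325
author D: 0.35 × (1−0.3) × 0.95 × 0.6 × 0.55 = 0.0768075
P(author A | x) = 0.00050625 / 0.08198625 ≈ 0.006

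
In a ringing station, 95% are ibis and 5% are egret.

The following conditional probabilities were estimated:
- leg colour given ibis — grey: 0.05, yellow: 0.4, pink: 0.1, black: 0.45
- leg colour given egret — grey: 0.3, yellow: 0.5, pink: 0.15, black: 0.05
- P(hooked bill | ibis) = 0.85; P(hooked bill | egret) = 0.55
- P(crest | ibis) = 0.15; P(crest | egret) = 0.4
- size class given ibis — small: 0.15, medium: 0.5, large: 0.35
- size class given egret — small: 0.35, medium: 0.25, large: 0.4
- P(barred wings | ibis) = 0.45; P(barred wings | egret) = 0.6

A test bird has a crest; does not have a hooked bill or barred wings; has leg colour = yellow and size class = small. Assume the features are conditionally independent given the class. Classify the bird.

ibis: 0.95 × 0.4 × (1−0.85) × 0.15 × 0.15 × (1−0.45) = 0.000705375
egret: 0.05 × 0.5 × (1−0.55) × 0.4 × 0.35 × (1−0.6) = 0.00063
Highest score → ibis.

ibis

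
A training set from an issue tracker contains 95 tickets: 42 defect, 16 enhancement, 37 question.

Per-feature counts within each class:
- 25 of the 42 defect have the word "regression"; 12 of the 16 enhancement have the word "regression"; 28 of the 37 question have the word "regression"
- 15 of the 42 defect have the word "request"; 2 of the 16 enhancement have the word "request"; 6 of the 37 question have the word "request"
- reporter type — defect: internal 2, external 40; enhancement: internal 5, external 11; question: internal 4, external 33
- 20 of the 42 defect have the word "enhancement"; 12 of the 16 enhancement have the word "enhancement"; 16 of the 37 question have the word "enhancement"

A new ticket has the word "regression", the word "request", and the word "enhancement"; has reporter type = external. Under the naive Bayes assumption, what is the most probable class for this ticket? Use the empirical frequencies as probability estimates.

defect: (42/95) × (25/42) × (15/42) × (40/42) × (20/42) ≈ 0.0426236
enhancement: (16/95) × (12/16) × (2/16) × (11/16) × (12/16) ≈ 0.00814145
question: (37/95) × (28/37) × (6/37) × (33/37) × (16/37) ≈ 0.0184338
Highest score → defect.

defect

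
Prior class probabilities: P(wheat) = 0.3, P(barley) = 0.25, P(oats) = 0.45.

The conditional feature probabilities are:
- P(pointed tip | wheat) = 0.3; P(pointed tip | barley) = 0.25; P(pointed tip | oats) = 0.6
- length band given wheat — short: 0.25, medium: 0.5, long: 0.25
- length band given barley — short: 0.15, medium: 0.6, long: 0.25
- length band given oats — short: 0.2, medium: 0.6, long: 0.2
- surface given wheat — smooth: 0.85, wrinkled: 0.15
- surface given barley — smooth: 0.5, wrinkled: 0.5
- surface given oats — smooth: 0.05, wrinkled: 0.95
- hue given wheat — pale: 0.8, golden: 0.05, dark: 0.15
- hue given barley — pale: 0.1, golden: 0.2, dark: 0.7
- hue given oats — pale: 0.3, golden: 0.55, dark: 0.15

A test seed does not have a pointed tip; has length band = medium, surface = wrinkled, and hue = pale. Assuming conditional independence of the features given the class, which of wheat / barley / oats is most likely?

wheat: 0.3 × (1−0.3) × 0.5 × 0.15 × 0.8 = 0.0126
barley: 0.25 × (1−0.25) × 0.6 × 0.5 × 0.1 = 0.005625
oats: 0.45 × (1−0.6) × 0.6 × 0.95 × 0.3 = 0.03078
Highest score → oats.

oats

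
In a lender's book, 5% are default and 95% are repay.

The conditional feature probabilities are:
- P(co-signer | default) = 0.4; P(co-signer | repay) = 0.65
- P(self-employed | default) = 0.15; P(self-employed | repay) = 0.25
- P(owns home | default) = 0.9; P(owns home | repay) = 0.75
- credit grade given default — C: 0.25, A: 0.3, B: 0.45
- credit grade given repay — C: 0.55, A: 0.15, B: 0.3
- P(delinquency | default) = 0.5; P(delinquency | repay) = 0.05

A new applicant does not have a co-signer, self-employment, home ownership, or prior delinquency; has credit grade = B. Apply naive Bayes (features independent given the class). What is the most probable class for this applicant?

repay

default: 0.05 × (1−0.4) × (1−0.15) × (1−0.9) × 0.45 × (1−0.5) = 0.00057375
repay: 0.95 × (1−0.65) × (1−0.25) × (1−0.75) × 0.3 × (1−0.05) = 0.01776796875
Highest score → repay.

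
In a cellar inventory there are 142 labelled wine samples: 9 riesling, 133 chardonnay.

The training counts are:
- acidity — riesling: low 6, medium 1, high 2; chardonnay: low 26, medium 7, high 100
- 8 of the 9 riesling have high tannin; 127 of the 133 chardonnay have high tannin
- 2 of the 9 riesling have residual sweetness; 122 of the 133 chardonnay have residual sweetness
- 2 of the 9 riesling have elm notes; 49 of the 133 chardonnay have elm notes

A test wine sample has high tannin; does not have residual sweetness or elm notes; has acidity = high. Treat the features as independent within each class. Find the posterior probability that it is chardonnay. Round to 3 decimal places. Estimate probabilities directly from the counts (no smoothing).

0.823

riesling: (9/142) × (2/9) × (8/9) × (7/9) × (7/9) ≈ 0.00757356
chardonnay: (133/142) × (100/133) × (127/133) × (11/133) × (84/133) ≈ 0.0351263
P(chardonnay | x) = 0.0351263 / 0.04269986 ≈ 0.823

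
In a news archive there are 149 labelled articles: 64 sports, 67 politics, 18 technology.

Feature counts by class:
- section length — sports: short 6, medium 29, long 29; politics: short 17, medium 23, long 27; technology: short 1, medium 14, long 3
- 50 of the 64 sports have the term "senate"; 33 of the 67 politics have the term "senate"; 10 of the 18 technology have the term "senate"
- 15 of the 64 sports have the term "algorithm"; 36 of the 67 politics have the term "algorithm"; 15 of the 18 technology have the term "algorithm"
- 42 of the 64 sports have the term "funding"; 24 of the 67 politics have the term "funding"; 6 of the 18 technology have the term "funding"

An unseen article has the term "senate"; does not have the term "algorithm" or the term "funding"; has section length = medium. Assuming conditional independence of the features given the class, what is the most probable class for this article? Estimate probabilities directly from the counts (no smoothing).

sports: (64/149) × (29/64) × (50/64) × (49/64) × (22/64) ≈ 0.0400185
politics: (67/149) × (23/67) × (33/67) × (31/67) × (43/67) ≈ 0.0225767
technology: (18/149) × (14/18) × (10/18) × (3/18) × (12/18) ≈ 0.00579998
Highest score → sports.

sports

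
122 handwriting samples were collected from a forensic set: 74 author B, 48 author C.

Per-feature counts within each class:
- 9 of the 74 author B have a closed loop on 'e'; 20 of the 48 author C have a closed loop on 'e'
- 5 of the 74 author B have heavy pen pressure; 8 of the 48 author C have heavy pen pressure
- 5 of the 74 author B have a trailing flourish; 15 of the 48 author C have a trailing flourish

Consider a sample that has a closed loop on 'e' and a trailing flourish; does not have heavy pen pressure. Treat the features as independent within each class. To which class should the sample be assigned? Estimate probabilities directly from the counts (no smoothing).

author C

author B: (74/122) × (9/74) × (69/74) × (5/74) ≈ 0.0046477
author C: (48/122) × (20/48) × (40/48) × (15/48) ≈ 0.0426913
Highest score → author C.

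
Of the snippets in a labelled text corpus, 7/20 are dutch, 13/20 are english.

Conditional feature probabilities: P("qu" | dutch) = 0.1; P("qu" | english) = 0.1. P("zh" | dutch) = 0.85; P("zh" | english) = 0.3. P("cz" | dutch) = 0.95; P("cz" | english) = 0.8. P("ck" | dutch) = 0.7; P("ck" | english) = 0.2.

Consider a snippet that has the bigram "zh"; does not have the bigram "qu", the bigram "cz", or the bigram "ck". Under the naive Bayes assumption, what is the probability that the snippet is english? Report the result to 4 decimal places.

dutch: 0.35 × (1−0.1) × 0.85 × (1−0.95) × (1−0.7) = 0.00401625
english: 0.65 × (1−0.1) × 0.3 × (1−0.8) × (1−0.2) = 0.02808
P(english | x) = 0.02808 / 0.03209625 ≈ 0.8749

0.8749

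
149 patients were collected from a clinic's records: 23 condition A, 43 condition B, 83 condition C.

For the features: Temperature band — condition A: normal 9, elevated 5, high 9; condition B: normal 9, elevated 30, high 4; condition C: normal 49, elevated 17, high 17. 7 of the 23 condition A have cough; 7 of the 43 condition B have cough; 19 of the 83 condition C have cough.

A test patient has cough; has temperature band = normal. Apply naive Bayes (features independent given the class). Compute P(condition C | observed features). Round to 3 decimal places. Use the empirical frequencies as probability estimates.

0.727

condition A: (23/149) × (9/23) × (7/23) ≈ 0.0183834
condition B: (43/149) × (9/43) × (7/43) ≈ 0.009833
condition C: (83/149) × (49/83) × (19/83) ≈ 0.075281
P(condition C | x) = 0.075281 / 0.1034974 ≈ 0.727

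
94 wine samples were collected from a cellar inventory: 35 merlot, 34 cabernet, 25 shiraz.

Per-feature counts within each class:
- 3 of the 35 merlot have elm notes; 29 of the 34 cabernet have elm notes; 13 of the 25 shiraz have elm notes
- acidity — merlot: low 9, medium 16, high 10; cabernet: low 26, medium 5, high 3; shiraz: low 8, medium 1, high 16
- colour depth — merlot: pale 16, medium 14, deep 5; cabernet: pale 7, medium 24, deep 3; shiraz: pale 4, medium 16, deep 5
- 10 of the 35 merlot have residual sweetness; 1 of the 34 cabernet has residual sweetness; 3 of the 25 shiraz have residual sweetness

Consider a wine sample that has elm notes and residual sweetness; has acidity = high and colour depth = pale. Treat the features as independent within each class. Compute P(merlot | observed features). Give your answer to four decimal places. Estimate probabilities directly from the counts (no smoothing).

0.3898

merlot: (35/94) × (3/35) × (10/35) × (16/35) × (10/35) ≈ 0.00119099
cabernet: (34/94) × (29/34) × (3/34) × (7/34) × (1/34) ≈ 0.000164836
shiraz: (25/94) × (13/25) × (16/25) × (4/25) × (3/25) ≈ 0.0016994
P(merlot | x) = 0.00119099 / 0.003055226 ≈ 0.3898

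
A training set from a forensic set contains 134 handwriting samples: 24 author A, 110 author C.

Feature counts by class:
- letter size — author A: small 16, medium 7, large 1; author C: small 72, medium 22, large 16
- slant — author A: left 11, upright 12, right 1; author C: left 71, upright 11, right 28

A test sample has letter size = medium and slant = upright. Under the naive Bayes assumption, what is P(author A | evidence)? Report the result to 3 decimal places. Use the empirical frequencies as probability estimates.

author A: (24/134) × (7/24) × (12/24) ≈ 0.0261194
author C: (110/134) × (22/110) × (11/110) ≈ 0.0164179
P(author A | x) = 0.0261194 / 0.0425373 ≈ 0.614

0.614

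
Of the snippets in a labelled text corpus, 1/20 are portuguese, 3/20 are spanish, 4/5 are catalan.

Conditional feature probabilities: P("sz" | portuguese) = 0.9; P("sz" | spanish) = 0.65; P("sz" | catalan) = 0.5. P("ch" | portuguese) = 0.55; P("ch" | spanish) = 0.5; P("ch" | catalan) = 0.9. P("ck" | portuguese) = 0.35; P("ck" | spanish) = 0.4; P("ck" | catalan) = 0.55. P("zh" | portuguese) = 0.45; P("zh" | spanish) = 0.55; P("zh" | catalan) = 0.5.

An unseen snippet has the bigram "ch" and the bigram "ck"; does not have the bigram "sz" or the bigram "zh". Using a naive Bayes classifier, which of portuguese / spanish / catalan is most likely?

portuguese: 0.05 × (1−0.9) × 0.55 × 0.35 × (1−0.45) = 0.000529375
spanish: 0.15 × (1−0.65) × 0.5 × 0.4 × (1−0.55) = 0.004725
catalan: 0.8 × (1−0.5) × 0.9 × 0.55 × (1−0.5) = 0.099
Highest score → catalan.

catalan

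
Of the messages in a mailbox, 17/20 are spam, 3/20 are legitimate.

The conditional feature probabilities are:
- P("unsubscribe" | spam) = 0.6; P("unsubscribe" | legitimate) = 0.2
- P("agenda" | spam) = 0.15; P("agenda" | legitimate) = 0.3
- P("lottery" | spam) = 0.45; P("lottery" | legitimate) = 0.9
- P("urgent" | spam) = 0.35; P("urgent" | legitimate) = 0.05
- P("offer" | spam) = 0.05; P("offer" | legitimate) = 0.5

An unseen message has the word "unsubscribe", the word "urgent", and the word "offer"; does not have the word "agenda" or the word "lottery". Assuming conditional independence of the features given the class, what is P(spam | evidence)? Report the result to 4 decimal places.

spam: 0.85 × 0.6 × (1−0.15) × (1−0.45) × 0.35 × 0.05 = 0.0041724375
legitimate: 0.15 × 0.2 × (1−0.3) × (1−0.9) × 0.05 × 0.5 = 0.0000525
P(spam | x) = 0.0041724375 / 0.0042249375 ≈ 0.9876

0.9876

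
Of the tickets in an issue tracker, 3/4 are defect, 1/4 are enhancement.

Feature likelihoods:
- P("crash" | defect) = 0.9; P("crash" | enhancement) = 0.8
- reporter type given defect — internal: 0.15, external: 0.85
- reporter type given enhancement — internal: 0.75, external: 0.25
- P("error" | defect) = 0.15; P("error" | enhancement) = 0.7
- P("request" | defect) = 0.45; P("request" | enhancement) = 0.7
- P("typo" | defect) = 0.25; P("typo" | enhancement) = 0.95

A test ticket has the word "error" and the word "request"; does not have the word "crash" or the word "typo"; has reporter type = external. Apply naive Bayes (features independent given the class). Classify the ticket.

defect: 0.75 × (1−0.9) × 0.85 × 0.15 × 0.45 × (1−0.25) = 0.00322734375
enhancement: 0.25 × (1−0.8) × 0.25 × 0.7 × 0.7 × (1−0.95) = 0.00030625
Highest score → defect.

defect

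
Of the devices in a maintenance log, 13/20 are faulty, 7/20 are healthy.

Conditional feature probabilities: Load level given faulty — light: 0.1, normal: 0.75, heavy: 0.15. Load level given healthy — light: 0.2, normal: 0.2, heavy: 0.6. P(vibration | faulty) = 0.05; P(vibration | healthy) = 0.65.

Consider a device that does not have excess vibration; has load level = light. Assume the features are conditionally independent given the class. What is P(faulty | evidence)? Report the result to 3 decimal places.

0.716

faulty: 0.65 × 0.1 × (1−0.05) = 0.06175
healthy: 0.35 × 0.2 × (1−0.65) = 0.0245
P(faulty | x) = 0.06175 / 0.08625 ≈ 0.716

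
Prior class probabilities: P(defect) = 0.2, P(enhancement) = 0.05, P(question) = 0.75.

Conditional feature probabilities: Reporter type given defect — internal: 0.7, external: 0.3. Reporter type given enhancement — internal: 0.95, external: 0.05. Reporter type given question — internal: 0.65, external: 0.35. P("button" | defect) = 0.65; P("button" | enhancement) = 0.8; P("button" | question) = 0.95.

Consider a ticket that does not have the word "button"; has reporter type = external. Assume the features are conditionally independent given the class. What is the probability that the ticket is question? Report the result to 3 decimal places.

0.379

defect: 0.2 × 0.3 × (1−0.65) = 0.021
enhancement: 0.05 × 0.05 × (1−0.8) = 0.0005
question: 0.75 × 0.35 × (1−0.95) = 0.013125
P(question | x) = 0.013125 / 0.034625 ≈ 0.379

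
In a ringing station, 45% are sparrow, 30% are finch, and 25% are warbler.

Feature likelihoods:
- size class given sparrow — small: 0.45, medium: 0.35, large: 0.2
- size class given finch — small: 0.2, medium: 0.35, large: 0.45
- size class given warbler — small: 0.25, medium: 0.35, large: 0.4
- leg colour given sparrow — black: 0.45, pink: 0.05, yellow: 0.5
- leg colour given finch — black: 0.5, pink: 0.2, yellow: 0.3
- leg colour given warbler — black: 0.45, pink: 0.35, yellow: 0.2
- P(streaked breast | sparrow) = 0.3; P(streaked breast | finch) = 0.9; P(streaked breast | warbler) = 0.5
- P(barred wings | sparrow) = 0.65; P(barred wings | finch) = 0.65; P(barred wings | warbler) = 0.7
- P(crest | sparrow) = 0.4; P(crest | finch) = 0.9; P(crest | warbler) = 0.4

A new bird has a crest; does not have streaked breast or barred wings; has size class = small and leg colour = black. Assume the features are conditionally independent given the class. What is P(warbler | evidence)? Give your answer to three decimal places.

0.146

sparrow: 0.45 × 0.45 × 0.45 × (1−0.3) × (1−0.65) × 0.4 = 0.00893025
finch: 0.3 × 0.2 × 0.5 × (1−0.9) × (1−0.65) × 0.9 = 0.000945
warbler: 0.25 × 0.25 × 0.45 × (1−0.5) × (1−0.7) × 0.4 = 0.0016875
P(warbler | x) = 0.0016875 / 0.01156275 ≈ 0.146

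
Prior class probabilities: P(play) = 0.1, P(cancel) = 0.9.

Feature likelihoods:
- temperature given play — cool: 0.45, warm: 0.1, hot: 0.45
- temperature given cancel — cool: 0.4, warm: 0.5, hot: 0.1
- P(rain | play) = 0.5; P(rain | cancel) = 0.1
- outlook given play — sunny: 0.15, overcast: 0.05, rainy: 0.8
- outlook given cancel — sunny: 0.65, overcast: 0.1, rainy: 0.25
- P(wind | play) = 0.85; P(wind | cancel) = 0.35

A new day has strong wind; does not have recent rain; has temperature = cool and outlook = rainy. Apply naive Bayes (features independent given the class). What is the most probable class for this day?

cancel

play: 0.1 × 0.45 × (1−0.5) × 0.8 × 0.85 = 0.0153
cancel: 0.9 × 0.4 × (1−0.1) × 0.25 × 0.35 = 0.02835
Highest score → cancel.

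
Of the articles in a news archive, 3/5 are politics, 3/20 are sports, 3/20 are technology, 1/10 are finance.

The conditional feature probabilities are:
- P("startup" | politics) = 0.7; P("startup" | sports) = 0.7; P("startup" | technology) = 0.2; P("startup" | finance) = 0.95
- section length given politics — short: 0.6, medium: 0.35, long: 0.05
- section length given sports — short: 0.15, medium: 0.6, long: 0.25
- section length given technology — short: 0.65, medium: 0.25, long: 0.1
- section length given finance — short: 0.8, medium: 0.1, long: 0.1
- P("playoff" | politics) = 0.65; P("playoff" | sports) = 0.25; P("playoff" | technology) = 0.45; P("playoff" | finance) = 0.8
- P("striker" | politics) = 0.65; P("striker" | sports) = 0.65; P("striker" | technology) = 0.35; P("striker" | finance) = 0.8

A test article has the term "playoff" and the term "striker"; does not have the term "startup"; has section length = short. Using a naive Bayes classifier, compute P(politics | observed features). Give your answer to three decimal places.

0.741

politics: 0.6 × (1−0.7) × 0.6 × 0.65 × 0.65 = 0.04563
sports: 0.15 × (1−0.7) × 0.15 × 0.25 × 0.65 = 0.001096875
technology: 0.15 × (1−0.2) × 0.65 × 0.45 × 0.35 = 0.012285
finance: 0.1 × (1−0.95) × 0.8 × 0.8 × 0.8 = 0.00256
P(politics | x) = 0.04563 / 0.061571875 ≈ 0.741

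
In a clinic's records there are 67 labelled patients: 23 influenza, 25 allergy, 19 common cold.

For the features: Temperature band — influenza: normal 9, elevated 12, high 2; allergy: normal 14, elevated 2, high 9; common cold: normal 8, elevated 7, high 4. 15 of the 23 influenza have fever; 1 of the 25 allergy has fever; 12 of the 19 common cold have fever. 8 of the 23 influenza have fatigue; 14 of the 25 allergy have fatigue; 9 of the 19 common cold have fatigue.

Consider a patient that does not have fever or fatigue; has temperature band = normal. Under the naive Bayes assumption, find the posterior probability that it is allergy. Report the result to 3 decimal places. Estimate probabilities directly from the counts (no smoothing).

0.622

influenza: (23/67) × (9/23) × (8/23) × (15/23) ≈ 0.0304715
allergy: (25/67) × (14/25) × (24/25) × (11/25) ≈ 0.0882627
common cold: (19/67) × (8/19) × (7/19) × (10/19) ≈ 0.0231529
P(allergy | x) = 0.0882627 / 0.1418871 ≈ 0.622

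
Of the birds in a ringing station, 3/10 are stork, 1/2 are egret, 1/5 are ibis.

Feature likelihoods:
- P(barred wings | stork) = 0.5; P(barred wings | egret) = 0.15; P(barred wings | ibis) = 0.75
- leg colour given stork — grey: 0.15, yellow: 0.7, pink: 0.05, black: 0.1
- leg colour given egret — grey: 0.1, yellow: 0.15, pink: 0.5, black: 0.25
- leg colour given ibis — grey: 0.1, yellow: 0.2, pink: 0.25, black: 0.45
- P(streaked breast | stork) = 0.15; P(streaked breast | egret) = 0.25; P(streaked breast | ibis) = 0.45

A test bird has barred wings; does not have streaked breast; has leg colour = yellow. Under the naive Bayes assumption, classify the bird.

stork

stork: 0.3 × 0.5 × 0.7 × (1−0.15) = 0.08925
egret: 0.5 × 0.15 × 0.15 × (1−0.25) = 0.0084375
ibis: 0.2 × 0.75 × 0.2 × (1−0.45) = 0.0165
Highest score → stork.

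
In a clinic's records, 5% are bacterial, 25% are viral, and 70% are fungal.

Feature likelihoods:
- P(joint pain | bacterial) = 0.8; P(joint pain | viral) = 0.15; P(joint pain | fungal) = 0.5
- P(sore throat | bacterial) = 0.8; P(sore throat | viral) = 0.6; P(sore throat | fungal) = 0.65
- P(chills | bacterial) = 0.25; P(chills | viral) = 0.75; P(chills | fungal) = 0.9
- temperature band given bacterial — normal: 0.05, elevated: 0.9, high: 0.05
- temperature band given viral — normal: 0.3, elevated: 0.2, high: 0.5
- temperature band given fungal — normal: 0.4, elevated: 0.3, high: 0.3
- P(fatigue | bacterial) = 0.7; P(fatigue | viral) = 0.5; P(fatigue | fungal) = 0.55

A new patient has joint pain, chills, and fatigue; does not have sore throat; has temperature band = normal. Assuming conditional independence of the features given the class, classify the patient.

bacterial: 0.05 × 0.8 × (1−0.8) × 0.25 × 0.05 × 0.7 = 0.00007
viral: 0.25 × 0.15 × (1−0.6) × 0.75 × 0.3 × 0.5 = 0.0016875
fungal: 0.7 × 0.5 × (1−0.65) × 0.9 × 0.4 × 0.55 = 0.024255
Highest score → fungal.

fungal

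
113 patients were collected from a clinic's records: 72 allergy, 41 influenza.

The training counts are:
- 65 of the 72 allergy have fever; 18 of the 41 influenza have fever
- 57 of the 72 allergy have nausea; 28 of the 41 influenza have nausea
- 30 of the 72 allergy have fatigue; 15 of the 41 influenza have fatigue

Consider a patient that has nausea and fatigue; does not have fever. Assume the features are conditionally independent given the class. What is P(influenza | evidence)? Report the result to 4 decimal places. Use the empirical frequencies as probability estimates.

0.7134

allergy: (72/113) × (7/72) × (57/72) × (30/72) ≈ 0.0204339
influenza: (41/113) × (23/41) × (28/41) × (15/41) ≈ 0.0508547
P(influenza | x) = 0.0508547 / 0.0712886 ≈ 0.7134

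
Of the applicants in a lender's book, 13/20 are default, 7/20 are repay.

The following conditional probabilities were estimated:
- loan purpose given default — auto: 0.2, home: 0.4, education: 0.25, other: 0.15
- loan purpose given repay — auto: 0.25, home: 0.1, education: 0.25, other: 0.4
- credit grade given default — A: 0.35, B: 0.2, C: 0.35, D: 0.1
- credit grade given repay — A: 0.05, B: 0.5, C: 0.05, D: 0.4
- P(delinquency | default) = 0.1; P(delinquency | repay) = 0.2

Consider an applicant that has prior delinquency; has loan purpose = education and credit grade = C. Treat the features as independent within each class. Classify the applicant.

default

default: 0.65 × 0.25 × 0.35 × 0.1 = 0.0056875
repay: 0.35 × 0.25 × 0.05 × 0.2 = 0.000875
Highest score → default.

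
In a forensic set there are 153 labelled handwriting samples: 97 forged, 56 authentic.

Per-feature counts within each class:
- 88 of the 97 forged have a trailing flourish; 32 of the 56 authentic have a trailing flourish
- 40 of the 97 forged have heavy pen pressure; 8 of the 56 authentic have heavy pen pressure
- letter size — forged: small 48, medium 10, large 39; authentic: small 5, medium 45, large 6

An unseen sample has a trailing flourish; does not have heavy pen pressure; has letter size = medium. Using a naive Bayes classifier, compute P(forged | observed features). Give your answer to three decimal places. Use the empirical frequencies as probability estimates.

forged: (97/153) × (88/97) × (57/97) × (10/97) ≈ 0.0348436
authentic: (56/153) × (32/56) × (48/56) × (45/56) ≈ 0.144058
P(forged | x) = 0.0348436 / 0.1789016 ≈ 0.195

0.195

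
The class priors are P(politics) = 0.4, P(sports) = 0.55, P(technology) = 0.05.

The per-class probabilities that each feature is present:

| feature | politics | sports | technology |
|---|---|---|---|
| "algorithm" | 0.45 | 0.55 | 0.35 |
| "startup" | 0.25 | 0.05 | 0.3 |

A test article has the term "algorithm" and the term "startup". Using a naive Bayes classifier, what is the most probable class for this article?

politics

politics: 0.4 × 0.45 × 0.25 = 0.045
sports: 0.55 × 0.55 × 0.05 = 0.015125
technology: 0.05 × 0.35 × 0.3 = 0.00525
Highest score → politics.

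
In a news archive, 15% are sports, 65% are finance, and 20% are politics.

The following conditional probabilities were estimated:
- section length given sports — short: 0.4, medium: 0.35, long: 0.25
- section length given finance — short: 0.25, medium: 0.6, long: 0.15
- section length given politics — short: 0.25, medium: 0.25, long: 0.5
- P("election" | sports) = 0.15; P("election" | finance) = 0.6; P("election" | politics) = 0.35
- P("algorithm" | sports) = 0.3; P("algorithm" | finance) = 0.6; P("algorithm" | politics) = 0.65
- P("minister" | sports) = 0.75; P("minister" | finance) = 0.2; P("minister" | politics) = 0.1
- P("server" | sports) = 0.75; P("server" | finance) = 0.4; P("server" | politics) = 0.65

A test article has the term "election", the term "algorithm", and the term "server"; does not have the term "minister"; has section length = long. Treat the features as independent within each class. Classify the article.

sports: 0.15 × 0.25 × 0.15 × 0.3 × (1−0.75) × 0.75 = 0.00031640625
finance: 0.65 × 0.15 × 0.6 × 0.6 × (1−0.2) × 0.4 = 0.011232
politics: 0.2 × 0.5 × 0.35 × 0.65 × (1−0.1) × 0.65 = 0.01330875
Highest score → politics.

politics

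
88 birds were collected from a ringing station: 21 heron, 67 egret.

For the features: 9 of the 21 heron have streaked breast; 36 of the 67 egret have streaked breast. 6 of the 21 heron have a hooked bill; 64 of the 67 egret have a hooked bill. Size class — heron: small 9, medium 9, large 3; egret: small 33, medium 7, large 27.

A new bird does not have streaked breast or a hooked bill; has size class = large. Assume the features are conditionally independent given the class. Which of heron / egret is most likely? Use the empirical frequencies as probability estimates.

heron: (21/88) × (12/21) × (15/21) × (3/21) ≈ 0.0139147
egret: (67/88) × (31/67) × (3/67) × (27/67) ≈ 0.00635645
Highest score → heron.

heron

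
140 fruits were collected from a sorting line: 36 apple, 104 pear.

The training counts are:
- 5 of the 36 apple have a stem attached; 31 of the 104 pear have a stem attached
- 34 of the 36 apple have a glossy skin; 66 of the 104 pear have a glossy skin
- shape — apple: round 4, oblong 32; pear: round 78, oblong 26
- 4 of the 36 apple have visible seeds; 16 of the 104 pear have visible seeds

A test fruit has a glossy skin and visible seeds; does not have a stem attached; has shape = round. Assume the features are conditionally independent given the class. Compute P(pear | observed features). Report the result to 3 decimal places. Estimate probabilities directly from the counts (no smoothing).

0.937

apple: (36/140) × (31/36) × (34/36) × (4/36) × (4/36) ≈ 0.00258181
pear: (104/140) × (73/104) × (66/104) × (78/104) × (16/104) ≈ 0.0381815
P(pear | x) = 0.0381815 / 0.04076331 ≈ 0.937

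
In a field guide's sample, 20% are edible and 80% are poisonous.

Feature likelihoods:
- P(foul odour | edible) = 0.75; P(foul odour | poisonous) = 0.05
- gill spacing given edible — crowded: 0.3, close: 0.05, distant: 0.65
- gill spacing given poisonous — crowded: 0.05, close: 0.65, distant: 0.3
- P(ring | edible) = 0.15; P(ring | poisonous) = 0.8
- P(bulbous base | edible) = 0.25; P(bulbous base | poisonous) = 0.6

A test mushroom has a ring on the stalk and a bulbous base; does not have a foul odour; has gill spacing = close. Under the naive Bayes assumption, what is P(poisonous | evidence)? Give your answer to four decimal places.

edible: 0.2 × (1−0.75) × 0.05 × 0.15 × 0.25 = 0.00009375
poisonous: 0.8 × (1−0.05) × 0.65 × 0.8 × 0.6 = 0.23712
P(poisonous | x) = 0.23712 / 0.23721375 ≈ 0.9996

0.9996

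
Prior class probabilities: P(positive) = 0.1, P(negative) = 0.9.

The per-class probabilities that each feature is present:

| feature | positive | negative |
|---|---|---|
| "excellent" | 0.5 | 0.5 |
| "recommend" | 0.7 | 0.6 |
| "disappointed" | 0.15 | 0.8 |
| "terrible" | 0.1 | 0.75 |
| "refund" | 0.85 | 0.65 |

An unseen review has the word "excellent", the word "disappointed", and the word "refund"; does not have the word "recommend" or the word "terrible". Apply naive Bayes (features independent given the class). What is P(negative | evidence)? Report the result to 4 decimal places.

positive: 0.1 × 0.5 × (1−0.7) × 0.15 × (1−0.1) × 0.85 = 0.00172125
negative: 0.9 × 0.5 × (1−0.6) × 0.8 × (1−0.75) × 0.65 = 0.0234
P(negative | x) = 0.0234 / 0.02512125 ≈ 0.9315

0.9315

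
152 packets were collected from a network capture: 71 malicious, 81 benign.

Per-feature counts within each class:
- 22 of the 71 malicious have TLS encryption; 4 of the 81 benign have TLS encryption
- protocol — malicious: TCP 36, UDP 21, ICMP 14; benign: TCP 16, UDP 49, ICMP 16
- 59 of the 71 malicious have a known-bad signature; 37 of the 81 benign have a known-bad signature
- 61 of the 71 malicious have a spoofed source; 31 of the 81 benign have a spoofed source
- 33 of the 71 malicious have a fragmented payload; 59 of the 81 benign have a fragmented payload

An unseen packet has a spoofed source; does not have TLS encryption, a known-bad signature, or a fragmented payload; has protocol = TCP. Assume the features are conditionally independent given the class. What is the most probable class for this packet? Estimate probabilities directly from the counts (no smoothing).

malicious: (71/152) × (49/71) × (36/71) × (12/71) × (61/71) × (38/71) ≈ 0.0127033
benign: (81/152) × (77/81) × (16/81) × (44/81) × (31/81) × (22/81) ≈ 0.0056502
Highest score → malicious.

malicious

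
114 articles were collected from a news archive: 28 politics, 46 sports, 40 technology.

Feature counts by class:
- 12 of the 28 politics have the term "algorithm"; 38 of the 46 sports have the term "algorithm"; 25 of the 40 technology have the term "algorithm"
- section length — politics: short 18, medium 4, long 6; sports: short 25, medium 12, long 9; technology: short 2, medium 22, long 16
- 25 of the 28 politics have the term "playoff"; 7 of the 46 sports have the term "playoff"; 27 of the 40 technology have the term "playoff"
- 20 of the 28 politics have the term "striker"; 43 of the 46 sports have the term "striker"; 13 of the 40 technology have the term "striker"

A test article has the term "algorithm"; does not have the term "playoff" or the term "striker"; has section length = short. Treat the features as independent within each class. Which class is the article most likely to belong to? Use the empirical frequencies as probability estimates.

politics: (28/114) × (12/28) × (18/28) × (3/28) × (8/28) ≈ 0.00207151
sports: (46/114) × (38/46) × (25/46) × (39/46) × (3/46) ≈ 0.0100168
technology: (40/114) × (25/40) × (2/40) × (13/40) × (27/40) ≈ 0.00240543
Highest score → sports.

sports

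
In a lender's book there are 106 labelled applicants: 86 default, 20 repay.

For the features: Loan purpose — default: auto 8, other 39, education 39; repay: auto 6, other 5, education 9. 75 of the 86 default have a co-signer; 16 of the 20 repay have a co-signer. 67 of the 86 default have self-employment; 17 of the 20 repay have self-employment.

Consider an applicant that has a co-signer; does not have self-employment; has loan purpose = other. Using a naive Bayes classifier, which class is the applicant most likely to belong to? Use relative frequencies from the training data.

default: (86/106) × (39/86) × (75/86) × (19/86) ≈ 0.0708886
repay: (20/106) × (5/20) × (16/20) × (3/20) ≈ 0.00566038
Highest score → default.

default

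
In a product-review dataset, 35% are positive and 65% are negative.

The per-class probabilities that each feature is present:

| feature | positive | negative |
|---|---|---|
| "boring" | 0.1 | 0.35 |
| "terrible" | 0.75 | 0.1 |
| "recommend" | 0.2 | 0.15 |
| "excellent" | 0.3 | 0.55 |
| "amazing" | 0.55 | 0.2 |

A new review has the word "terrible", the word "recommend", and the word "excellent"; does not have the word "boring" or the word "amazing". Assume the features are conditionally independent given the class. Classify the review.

positive

positive: 0.35 × (1−0.1) × 0.75 × 0.2 × 0.3 × (1−0.55) = 0.00637875
negative: 0.65 × (1−0.35) × 0.1 × 0.15 × 0.55 × (1−0.2) = 0.0027885
Highest score → positive.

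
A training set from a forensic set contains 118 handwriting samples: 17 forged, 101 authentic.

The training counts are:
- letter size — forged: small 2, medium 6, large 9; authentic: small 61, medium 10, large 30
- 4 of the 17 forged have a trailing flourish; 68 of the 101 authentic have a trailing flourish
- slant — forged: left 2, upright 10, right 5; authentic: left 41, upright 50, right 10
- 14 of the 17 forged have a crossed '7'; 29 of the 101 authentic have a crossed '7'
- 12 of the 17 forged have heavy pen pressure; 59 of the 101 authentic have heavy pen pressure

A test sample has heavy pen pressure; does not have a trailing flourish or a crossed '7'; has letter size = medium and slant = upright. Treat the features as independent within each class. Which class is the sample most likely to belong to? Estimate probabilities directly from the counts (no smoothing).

forged: (17/118) × (6/17) × (13/17) × (10/17) × (3/17) × (12/17) ≈ 0.00284918
authentic: (101/118) × (10/101) × (33/101) × (50/101) × (72/101) × (59/101) ≈ 0.00570822
Highest score → authentic.

authentic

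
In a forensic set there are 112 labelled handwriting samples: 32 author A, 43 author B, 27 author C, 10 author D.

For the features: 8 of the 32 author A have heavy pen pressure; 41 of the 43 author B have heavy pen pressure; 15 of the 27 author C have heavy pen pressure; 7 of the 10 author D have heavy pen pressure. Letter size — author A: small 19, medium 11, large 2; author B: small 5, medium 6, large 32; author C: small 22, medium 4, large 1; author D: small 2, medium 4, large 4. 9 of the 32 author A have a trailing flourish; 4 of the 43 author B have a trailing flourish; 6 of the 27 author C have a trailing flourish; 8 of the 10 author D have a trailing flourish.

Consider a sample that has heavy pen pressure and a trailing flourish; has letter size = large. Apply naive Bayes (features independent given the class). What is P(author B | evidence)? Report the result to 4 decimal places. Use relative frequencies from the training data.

0.5313

author A: (32/112) × (8/32) × (2/32) × (9/32) ≈ 0.00125558
author B: (43/112) × (41/43) × (32/43) × (4/43) ≈ 0.0253419
author C: (27/112) × (15/27) × (1/27) × (6/27) ≈ 0.00110229
author D: (10/112) × (7/10) × (4/10) × (8/10) = 0.02
P(author B | x) = 0.0253419 / 0.04769977 ≈ 0.5313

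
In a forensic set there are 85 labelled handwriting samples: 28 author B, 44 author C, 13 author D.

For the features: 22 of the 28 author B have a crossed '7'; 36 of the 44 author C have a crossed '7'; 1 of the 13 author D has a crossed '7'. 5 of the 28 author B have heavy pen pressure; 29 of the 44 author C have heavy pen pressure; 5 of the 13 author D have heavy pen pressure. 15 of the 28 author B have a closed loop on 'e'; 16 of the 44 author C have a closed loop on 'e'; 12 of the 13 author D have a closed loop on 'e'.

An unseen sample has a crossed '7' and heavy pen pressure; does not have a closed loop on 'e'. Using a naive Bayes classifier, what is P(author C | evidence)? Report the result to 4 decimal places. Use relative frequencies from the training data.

author B: (28/85) × (22/28) × (5/28) × (13/28) ≈ 0.0214586
author C: (44/85) × (36/44) × (29/44) × (28/44) ≈ 0.177637
author D: (13/85) × (1/13) × (5/13) × (1/13) ≈ 0.000348068
P(author C | x) = 0.177637 / 0.199443668 ≈ 0.8907

0.8907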